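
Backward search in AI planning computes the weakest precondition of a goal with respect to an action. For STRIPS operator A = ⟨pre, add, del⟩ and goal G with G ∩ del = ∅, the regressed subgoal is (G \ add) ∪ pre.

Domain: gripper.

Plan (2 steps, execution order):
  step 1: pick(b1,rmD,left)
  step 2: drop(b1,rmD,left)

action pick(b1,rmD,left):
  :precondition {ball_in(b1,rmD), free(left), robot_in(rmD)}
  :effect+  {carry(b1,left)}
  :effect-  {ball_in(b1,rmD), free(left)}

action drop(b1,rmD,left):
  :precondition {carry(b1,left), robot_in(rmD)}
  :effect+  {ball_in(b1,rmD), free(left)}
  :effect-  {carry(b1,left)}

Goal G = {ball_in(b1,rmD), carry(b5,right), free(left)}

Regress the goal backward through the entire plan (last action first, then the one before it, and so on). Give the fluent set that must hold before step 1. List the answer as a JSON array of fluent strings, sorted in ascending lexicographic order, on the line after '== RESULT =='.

Regress step by step:
  through step 2 (drop(b1,rmD,left)): drop {ball_in(b1,rmD), free(left)}, keep {carry(b5,right)}, require {carry(b1,left), robot_in(rmD)}
    → {carry(b1,left), carry(b5,right), robot_in(rmD)}
  through step 1 (pick(b1,rmD,left)): drop {carry(b1,left)}, keep {carry(b5,right), robot_in(rmD)}, require {ball_in(b1,rmD), free(left), robot_in(rmD)}
    → {ball_in(b1,rmD), carry(b5,right), free(left), robot_in(rmD)}

== RESULT ==
["ball_in(b1,rmD)", "carry(b5,right)", "free(left)", "robot_in(rmD)"]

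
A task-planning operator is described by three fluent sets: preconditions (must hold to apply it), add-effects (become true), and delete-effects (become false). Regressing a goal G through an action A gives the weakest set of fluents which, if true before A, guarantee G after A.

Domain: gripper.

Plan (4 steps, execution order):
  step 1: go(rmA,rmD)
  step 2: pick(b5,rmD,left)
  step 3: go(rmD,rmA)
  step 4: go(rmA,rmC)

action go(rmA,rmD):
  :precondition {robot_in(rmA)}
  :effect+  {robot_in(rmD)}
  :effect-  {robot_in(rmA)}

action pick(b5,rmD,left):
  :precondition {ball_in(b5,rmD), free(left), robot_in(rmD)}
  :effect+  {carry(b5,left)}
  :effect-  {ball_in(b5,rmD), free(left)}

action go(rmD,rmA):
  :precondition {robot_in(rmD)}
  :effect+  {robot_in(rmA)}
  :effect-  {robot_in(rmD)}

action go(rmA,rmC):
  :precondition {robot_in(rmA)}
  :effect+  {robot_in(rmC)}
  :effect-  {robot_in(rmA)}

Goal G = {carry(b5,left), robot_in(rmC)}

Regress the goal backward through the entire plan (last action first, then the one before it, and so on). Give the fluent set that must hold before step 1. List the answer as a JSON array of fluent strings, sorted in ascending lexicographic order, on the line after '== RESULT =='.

Regress step by step:
  through step 4 (go(rmA,rmC)): drop {robot_in(rmC)}, keep {carry(b5,left)}, require {robot_in(rmA)}
    → {carry(b5,left), robot_in(rmA)}
  through step 3 (go(rmD,rmA)): drop {robot_in(rmA)}, keep {carry(b5,left)}, require {robot_in(rmD)}
    → {carry(b5,left), robot_in(rmD)}
  through step 2 (pick(b5,rmD,left)): drop {carry(b5,left)}, keep {robot_in(rmD)}, require {ball_in(b5,rmD), free(left), robot_in(rmD)}
    → {ball_in(b5,rmD), free(left), robot_in(rmD)}
  through step 1 (go(rmA,rmD)): drop {robot_in(rmD)}, keep {ball_in(b5,rmD), free(left)}, require {robot_in(rmA)}
    → {ball_in(b5,rmD), free(left), robot_in(rmA)}

== RESULT ==
["ball_in(b5,rmD)", "free(left)", "robot_in(rmA)"]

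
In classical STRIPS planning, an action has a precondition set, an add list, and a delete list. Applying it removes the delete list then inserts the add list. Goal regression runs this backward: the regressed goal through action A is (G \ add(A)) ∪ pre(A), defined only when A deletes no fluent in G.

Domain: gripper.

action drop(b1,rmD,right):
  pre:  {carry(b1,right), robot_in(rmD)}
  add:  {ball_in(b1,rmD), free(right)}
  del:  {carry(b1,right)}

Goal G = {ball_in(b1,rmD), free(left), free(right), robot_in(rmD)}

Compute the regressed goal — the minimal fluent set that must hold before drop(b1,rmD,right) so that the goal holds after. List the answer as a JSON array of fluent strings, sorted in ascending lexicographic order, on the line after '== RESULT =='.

Regress:
  G ∩ del = {}  (empty — regression defined)
  G \ add = {ball_in(b1,rmD), free(left), free(right), robot_in(rmD)} \ {ball_in(b1,rmD), free(right)} = {free(left), robot_in(rmD)}
  ∪ pre   = {free(left), robot_in(rmD)} ∪ {carry(b1,right), robot_in(rmD)}
          = {carry(b1,right), free(left), robot_in(rmD)}

== RESULT ==
["carry(b1,right)", "free(left)", "robot_in(rmD)"]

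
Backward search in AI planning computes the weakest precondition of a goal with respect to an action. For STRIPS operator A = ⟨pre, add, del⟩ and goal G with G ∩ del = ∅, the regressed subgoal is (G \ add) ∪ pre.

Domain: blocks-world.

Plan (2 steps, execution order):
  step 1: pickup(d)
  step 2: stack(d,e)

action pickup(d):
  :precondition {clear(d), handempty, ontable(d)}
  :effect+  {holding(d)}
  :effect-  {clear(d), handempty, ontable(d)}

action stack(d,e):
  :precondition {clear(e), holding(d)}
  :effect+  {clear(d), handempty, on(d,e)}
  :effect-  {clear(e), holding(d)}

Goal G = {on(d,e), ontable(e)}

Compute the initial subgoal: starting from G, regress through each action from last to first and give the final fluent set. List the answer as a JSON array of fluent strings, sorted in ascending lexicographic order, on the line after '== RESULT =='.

Work backward from the goal:
  through step 2 (stack(d,e)): drop {on(d,e)}, keep {ontable(e)}, require {clear(e), holding(d)}
    → {clear(e), holding(d), ontable(e)}
  through step 1 (pickup(d)): drop {holding(d)}, keep {clear(e), ontable(e)}, require {clear(d), handempty, ontable(d)}
    → {clear(d), clear(e), handempty, ontable(d), ontable(e)}

== RESULT ==
["clear(d)", "clear(e)", "handempty", "ontable(d)", "ontable(e)"]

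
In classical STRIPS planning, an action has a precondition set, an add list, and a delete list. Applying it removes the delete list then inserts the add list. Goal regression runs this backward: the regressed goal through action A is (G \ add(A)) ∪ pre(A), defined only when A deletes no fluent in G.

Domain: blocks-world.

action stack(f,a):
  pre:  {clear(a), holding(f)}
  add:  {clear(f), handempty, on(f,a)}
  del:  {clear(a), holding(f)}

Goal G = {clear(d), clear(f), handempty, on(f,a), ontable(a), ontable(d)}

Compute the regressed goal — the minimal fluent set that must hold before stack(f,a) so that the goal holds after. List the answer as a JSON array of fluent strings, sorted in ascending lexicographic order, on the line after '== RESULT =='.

Compute (G \ add) ∪ pre:
  G ∩ del = {}  (empty — regression defined)
  G \ add = {clear(d), clear(f), handempty, on(f,a), ontable(a), ontable(d)} \ {clear(f), handempty, on(f,a)} = {clear(d), ontable(a), ontable(d)}
  ∪ pre   = {clear(d), ontable(a), ontable(d)} ∪ {clear(a), holding(f)}
          = {clear(a), clear(d), holding(f), ontable(a), ontable(d)}

== RESULT ==
["clear(a)", "clear(d)", "holding(f)", "ontable(a)", "ontable(d)"]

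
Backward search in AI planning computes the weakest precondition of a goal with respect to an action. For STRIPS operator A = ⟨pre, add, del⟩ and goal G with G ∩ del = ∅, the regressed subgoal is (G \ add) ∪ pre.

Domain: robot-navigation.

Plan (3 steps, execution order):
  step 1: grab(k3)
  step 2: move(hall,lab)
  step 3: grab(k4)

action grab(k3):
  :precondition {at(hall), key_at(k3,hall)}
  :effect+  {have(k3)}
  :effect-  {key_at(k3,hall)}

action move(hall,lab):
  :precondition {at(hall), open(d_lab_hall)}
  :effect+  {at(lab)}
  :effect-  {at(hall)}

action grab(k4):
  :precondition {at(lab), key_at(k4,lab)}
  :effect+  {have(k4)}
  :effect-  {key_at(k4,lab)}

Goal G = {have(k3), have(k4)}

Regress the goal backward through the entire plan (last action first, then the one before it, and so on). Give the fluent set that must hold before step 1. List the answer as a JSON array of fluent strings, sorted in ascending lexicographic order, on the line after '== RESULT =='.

Work backward from the goal:
  through step 3 (grab(k4)): drop {have(k4)}, keep {have(k3)}, require {at(lab), key_at(k4,lab)}
    → {at(lab), have(k3), key_at(k4,lab)}
  through step 2 (move(hall,lab)): drop {at(lab)}, keep {have(k3), key_at(k4,lab)}, require {at(hall), open(d_lab_hall)}
    → {at(hall), have(k3), key_at(k4,lab), open(d_lab_hall)}
  through step 1 (grab(k3)): drop {have(k3)}, keep {at(hall), key_at(k4,lab), open(d_lab_hall)}, require {at(hall), key_at(k3,hall)}
    → {at(hall), key_at(k3,hall), key_at(k4,lab), open(d_lab_hall)}

== RESULT ==
["at(hall)", "key_at(k3,hall)", "key_at(k4,lab)", "open(d_lab_hall)"]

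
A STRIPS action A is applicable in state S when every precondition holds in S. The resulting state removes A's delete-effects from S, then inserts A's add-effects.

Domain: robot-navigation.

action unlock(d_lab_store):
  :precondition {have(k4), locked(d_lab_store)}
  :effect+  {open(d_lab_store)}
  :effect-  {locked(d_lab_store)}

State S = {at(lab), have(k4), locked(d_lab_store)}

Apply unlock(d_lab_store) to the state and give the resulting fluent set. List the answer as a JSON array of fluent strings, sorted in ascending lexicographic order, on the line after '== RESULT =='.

Compute (S \ del) ∪ add:
  pre ⊆ S: {have(k4), locked(d_lab_store)} ⊆ S  — applicable
  S \ del = {at(lab), have(k4)}
  ∪ add   = {at(lab), have(k4), open(d_lab_store)}

== RESULT ==
["at(lab)", "have(k4)", "open(d_lab_store)"]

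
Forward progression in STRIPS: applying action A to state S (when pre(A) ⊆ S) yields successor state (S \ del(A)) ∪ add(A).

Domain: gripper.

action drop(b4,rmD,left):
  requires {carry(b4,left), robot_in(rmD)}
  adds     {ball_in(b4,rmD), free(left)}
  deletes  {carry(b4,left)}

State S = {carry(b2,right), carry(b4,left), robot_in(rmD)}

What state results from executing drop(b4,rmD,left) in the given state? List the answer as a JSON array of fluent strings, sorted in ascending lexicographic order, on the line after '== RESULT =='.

Compute (S \ del) ∪ add:
  pre ⊆ S: {carry(b4,left), robot_in(rmD)} ⊆ S  — applicable
  S \ del = {carry(b2,right), robot_in(rmD)}
  ∪ add   = {ball_in(b4,rmD), carry(b2,right), free(left), robot_in(rmD)}

== RESULT ==
["ball_in(b4,rmD)", "carry(b2,right)", "free(left)", "robot_in(rmD)"]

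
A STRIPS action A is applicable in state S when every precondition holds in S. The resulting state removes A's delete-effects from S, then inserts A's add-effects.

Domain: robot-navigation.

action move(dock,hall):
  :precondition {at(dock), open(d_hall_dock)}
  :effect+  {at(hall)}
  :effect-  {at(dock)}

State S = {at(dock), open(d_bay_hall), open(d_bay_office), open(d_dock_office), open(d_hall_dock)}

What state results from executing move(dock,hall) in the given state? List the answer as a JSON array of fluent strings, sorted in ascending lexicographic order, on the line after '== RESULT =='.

Progress:
  pre ⊆ S: {at(dock), open(d_hall_dock)} ⊆ S  — applicable
  S \ del = {open(d_bay_hall), open(d_bay_office), open(d_dock_office), open(d_hall_dock)}
  ∪ add   = {at(hall), open(d_bay_hall), open(d_bay_office), open(d_dock_office), open(d_hall_dock)}

== RESULT ==
["at(hall)", "open(d_bay_hall)", "open(d_bay_office)", "open(d_dock_office)", "open(d_hall_dock)"]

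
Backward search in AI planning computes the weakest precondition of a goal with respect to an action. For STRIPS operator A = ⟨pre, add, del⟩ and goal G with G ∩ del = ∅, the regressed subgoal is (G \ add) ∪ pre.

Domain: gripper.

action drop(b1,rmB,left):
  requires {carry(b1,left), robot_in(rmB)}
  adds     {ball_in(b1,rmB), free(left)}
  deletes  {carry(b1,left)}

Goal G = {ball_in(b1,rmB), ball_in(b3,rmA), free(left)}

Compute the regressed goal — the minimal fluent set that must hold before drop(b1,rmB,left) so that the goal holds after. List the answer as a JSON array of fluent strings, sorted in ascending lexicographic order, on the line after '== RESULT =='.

Regress:
  G ∩ del = {}  (empty — regression defined)
  G \ add = {ball_in(b1,rmB), ball_in(b3,rmA), free(left)} \ {ball_in(b1,rmB), free(left)} = {ball_in(b3,rmA)}
  ∪ pre   = {ball_in(b3,rmA)} ∪ {carry(b1,left), robot_in(rmB)}
          = {ball_in(b3,rmA), carry(b1,left), robot_in(rmB)}

== RESULT ==
["ball_in(b3,rmA)", "carry(b1,left)", "robot_in(rmB)"]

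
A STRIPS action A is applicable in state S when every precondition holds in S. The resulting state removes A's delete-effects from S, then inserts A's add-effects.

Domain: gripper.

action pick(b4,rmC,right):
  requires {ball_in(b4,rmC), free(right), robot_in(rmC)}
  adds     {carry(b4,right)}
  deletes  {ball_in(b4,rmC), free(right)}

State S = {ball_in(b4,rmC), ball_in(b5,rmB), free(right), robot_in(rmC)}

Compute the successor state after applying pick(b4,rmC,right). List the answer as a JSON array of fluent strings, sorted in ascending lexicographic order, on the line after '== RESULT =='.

Progress:
  pre ⊆ S: {ball_in(b4,rmC), free(right), robot_in(rmC)} ⊆ S  — applicable
  S \ del = {ball_in(b5,rmB), robot_in(rmC)}
  ∪ add   = {ball_in(b5,rmB), carry(b4,right), robot_in(rmC)}

== RESULT ==
["ball_in(b5,rmB)", "carry(b4,right)", "robot_in(rmC)"]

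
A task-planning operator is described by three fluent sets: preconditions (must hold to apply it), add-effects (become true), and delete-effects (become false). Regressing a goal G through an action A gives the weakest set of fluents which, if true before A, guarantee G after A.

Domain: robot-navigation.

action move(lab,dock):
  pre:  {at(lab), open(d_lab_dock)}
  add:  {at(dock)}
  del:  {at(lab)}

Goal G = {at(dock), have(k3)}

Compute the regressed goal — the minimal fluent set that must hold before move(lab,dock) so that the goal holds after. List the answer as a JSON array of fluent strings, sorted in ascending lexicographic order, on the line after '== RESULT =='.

Regress:
  G ∩ del = {}  (empty — regression defined)
  G \ add = {at(dock), have(k3)} \ {at(dock)} = {have(k3)}
  ∪ pre   = {have(k3)} ∪ {at(lab), open(d_lab_dock)}
          = {at(lab), have(k3), open(d_lab_dock)}

== RESULT ==
["at(lab)", "have(k3)", "open(d_lab_dock)"]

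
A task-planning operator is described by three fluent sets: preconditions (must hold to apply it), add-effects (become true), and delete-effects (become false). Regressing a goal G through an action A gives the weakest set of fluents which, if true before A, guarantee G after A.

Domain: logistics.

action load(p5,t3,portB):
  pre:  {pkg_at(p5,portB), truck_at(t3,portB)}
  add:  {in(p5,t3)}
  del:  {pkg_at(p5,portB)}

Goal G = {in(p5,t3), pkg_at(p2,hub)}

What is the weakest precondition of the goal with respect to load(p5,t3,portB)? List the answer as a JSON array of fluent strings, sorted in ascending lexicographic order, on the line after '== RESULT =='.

Regress:
  G ∩ del = {}  (empty — regression defined)
  G \ add = {in(p5,t3), pkg_at(p2,hub)} \ {in(p5,t3)} = {pkg_at(p2,hub)}
  ∪ pre   = {pkg_at(p2,hub)} ∪ {pkg_at(p5,portB), truck_at(t3,portB)}
          = {pkg_at(p2,hub), pkg_at(p5,portB), truck_at(t3,portB)}

== RESULT ==
["pkg_at(p2,hub)", "pkg_at(p5,portB)", "truck_at(t3,portB)"]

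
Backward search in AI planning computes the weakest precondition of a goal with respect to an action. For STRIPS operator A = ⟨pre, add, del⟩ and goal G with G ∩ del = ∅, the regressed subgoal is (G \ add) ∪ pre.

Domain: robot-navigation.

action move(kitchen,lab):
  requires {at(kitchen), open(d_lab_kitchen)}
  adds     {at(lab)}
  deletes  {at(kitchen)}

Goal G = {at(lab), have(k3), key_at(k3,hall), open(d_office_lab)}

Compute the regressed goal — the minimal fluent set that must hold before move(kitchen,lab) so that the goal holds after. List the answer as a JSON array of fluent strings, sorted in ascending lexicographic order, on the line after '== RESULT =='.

Compute (G \ add) ∪ pre:
  G ∩ del = {}  (empty — regression defined)
  G \ add = {at(lab), have(k3), key_at(k3,hall), open(d_office_lab)} \ {at(lab)} = {have(k3), key_at(k3,hall), open(d_office_lab)}
  ∪ pre   = {have(k3), key_at(k3,hall), open(d_office_lab)} ∪ {at(kitchen), open(d_lab_kitchen)}
          = {at(kitchen), have(k3), key_at(k3,hall), open(d_lab_kitchen), open(d_office_lab)}

== RESULT ==
["at(kitchen)", "have(k3)", "key_at(k3,hall)", "open(d_lab_kitchen)", "open(d_office_lab)"]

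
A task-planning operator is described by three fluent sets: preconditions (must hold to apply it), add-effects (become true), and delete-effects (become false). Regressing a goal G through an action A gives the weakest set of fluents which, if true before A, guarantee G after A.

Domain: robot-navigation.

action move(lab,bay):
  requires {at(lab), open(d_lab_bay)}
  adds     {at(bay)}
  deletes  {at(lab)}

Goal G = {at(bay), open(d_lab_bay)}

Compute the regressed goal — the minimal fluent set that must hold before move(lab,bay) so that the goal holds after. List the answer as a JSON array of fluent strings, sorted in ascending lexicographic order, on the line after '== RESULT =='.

Compute (G \ add) ∪ pre:
  G ∩ del = {}  (empty — regression defined)
  G \ add = {at(bay), open(d_lab_bay)} \ {at(bay)} = {open(d_lab_bay)}
  ∪ pre   = {open(d_lab_bay)} ∪ {at(lab), open(d_lab_bay)}
          = {at(lab), open(d_lab_bay)}

== RESULT ==
["at(lab)", "open(d_lab_bay)"]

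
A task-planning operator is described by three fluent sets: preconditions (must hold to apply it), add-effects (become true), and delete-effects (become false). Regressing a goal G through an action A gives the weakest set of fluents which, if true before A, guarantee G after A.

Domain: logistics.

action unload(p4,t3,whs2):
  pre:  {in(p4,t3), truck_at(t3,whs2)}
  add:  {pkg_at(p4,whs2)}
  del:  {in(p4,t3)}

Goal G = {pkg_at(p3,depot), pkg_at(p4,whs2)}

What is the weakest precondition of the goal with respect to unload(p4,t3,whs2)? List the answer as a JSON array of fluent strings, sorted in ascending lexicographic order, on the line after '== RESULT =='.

Regress:
  G ∩ del = {}  (empty — regression defined)
  G \ add = {pkg_at(p3,depot), pkg_at(p4,whs2)} \ {pkg_at(p4,whs2)} = {pkg_at(p3,depot)}
  ∪ pre   = {pkg_at(p3,depot)} ∪ {in(p4,t3), truck_at(t3,whs2)}
          = {in(p4,t3), pkg_at(p3,depot), truck_at(t3,whs2)}

== RESULT ==
["in(p4,t3)", "pkg_at(p3,depot)", "truck_at(t3,whs2)"]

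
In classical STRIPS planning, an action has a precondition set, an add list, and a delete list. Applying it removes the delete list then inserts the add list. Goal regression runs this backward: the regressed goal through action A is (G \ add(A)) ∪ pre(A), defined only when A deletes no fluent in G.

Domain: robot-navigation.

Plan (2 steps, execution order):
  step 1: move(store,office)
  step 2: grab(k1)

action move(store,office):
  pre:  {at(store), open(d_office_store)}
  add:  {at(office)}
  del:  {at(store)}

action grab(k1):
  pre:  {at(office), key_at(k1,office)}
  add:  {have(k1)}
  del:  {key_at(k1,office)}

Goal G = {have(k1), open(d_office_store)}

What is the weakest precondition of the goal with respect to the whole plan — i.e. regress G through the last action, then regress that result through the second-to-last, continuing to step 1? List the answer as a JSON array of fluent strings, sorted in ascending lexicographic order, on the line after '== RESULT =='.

Work backward from the goal:
  through step 2 (grab(k1)): drop {have(k1)}, keep {open(d_office_store)}, require {at(office), key_at(k1,office)}
    → {at(office), key_at(k1,office), open(d_office_store)}
  through step 1 (move(store,office)): drop {at(office)}, keep {key_at(k1,office), open(d_office_store)}, require {at(store), open(d_office_store)}
    → {at(store), key_at(k1,office), open(d_office_store)}

== RESULT ==
["at(store)", "key_at(k1,office)", "open(d_office_store)"]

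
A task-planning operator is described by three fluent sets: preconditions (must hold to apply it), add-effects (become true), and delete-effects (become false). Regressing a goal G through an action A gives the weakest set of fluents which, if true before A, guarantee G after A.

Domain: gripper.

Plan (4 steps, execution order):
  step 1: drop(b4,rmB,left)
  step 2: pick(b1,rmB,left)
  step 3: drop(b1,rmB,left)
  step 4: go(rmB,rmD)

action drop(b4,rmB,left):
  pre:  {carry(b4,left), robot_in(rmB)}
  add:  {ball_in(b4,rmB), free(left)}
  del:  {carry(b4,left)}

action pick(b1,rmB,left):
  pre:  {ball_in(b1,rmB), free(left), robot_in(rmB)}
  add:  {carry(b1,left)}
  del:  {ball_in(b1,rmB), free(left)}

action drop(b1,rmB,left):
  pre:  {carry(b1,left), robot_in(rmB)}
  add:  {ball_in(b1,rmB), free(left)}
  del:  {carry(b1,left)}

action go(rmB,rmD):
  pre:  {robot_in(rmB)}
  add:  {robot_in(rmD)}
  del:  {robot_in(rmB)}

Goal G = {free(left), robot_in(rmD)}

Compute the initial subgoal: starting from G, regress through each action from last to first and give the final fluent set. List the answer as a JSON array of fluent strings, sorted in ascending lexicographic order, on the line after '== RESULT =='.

Regress step by step:
  through step 4 (go(rmB,rmD)): drop {robot_in(rmD)}, keep {free(left)}, require {robot_in(rmB)}
    → {free(left), robot_in(rmB)}
  through step 3 (drop(b1,rmB,left)): drop {free(left)}, keep {robot_in(rmB)}, require {carry(b1,left), robot_in(rmB)}
    → {carry(b1,left), robot_in(rmB)}
  through step 2 (pick(b1,rmB,left)): drop {carry(b1,left)}, keep {robot_in(rmB)}, require {ball_in(b1,rmB), free(left), robot_in(rmB)}
    → {ball_in(b1,rmB), free(left), robot_in(rmB)}
  through step 1 (drop(b4,rmB,left)): drop {free(left)}, keep {ball_in(b1,rmB), robot_in(rmB)}, require {carry(b4,left), robot_in(rmB)}
    → {ball_in(b1,rmB), carry(b4,left), robot_in(rmB)}

== RESULT ==
["ball_in(b1,rmB)", "carry(b4,left)", "robot_in(rmB)"]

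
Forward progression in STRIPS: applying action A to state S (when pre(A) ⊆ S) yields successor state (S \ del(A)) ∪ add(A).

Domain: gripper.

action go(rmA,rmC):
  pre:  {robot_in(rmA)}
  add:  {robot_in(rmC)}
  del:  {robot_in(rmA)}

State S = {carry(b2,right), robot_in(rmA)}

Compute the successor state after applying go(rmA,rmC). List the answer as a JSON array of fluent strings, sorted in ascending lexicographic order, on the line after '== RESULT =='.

Progress:
  pre ⊆ S: {robot_in(rmA)} ⊆ S  — applicable
  S \ del = {carry(b2,right)}
  ∪ add   = {carry(b2,right), robot_in(rmC)}

== RESULT ==
["carry(b2,right)", "robot_in(rmC)"]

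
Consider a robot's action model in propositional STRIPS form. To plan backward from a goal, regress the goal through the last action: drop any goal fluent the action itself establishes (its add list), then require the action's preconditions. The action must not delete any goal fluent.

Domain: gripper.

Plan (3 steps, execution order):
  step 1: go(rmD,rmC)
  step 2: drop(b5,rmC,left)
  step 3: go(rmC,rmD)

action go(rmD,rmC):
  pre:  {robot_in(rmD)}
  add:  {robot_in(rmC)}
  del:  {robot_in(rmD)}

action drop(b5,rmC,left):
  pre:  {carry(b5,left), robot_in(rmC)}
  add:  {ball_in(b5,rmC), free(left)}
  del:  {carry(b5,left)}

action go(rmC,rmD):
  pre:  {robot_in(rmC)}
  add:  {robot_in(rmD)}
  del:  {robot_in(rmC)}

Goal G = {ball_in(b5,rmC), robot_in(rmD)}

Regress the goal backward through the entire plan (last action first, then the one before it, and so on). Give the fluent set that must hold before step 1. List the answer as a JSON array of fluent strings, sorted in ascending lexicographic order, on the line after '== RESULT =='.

Work backward from the goal:
  through step 3 (go(rmC,rmD)): drop {robot_in(rmD)}, keep {ball_in(b5,rmC)}, require {robot_in(rmC)}
    → {ball_in(b5,rmC), robot_in(rmC)}
  through step 2 (drop(b5,rmC,left)): drop {ball_in(b5,rmC)}, keep {robot_in(rmC)}, require {carry(b5,left), robot_in(rmC)}
    → {carry(b5,left), robot_in(rmC)}
  through step 1 (go(rmD,rmC)): drop {robot_in(rmC)}, keep {carry(b5,left)}, require {robot_in(rmD)}
    → {carry(b5,left), robot_in(rmD)}

== RESULT ==
["carry(b5,left)", "robot_in(rmD)"]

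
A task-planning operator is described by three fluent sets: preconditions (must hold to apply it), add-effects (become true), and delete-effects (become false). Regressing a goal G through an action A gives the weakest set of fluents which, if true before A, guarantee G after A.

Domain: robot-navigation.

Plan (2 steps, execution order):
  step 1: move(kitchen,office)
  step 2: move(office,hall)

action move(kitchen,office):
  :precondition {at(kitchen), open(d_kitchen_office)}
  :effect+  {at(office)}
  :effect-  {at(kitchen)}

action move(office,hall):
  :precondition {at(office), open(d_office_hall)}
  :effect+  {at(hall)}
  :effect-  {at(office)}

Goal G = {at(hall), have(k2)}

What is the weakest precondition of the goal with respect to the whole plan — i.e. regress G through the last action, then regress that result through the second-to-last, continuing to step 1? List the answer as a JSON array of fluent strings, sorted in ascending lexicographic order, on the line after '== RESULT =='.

Regress step by step:
  through step 2 (move(office,hall)): drop {at(hall)}, keep {have(k2)}, require {at(office), open(d_office_hall)}
    → {at(office), have(k2), open(d_office_hall)}
  through step 1 (move(kitchen,office)): drop {at(office)}, keep {have(k2), open(d_office_hall)}, require {at(kitchen), open(d_kitchen_office)}
    → {at(kitchen), have(k2), open(d_kitchen_office), open(d_office_hall)}

== RESULT ==
["at(kitchen)", "have(k2)", "open(d_kitchen_office)", "open(d_office_hall)"]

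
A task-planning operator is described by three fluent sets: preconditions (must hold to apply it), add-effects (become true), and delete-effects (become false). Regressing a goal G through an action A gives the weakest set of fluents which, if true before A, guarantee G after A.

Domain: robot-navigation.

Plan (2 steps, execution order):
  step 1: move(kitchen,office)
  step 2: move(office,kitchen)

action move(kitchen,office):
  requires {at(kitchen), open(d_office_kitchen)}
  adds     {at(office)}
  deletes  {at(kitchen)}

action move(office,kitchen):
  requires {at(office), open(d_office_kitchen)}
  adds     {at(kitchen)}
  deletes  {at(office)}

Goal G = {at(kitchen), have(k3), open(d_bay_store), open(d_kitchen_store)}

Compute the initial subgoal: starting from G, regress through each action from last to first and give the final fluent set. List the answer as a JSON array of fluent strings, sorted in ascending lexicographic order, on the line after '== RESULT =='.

Work backward from the goal:
  through step 2 (move(office,kitchen)): drop {at(kitchen)}, keep {have(k3), open(d_bay_store), open(d_kitchen_store)}, require {at(office), open(d_office_kitchen)}
    → {at(office), have(k3), open(d_bay_store), open(d_kitchen_store), open(d_office_kitchen)}
  through step 1 (move(kitchen,office)): drop {at(office)}, keep {have(k3), open(d_bay_store), open(d_kitchen_store), open(d_office_kitchen)}, require {at(kitchen), open(d_office_kitchen)}
    → {at(kitchen), have(k3), open(d_bay_store), open(d_kitchen_store), open(d_office_kitchen)}

== RESULT ==
["at(kitchen)", "have(k3)", "open(d_bay_store)", "open(d_kitchen_store)", "open(d_office_kitchen)"]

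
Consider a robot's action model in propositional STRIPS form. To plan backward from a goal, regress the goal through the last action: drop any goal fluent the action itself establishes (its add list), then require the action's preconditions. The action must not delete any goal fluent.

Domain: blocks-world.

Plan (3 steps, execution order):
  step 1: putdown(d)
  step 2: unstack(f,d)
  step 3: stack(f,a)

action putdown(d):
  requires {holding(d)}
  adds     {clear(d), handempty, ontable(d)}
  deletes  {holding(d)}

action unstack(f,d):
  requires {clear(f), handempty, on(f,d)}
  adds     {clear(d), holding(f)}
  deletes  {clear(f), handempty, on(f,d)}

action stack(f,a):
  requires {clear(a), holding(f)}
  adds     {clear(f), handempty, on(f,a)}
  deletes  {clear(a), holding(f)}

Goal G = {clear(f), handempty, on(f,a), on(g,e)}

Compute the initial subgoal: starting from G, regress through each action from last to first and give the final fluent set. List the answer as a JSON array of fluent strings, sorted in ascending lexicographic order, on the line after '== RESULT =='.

Work backward from the goal:
  through step 3 (stack(f,a)): drop {clear(f), handempty, on(f,a)}, keep {on(g,e)}, require {clear(a), holding(f)}
    → {clear(a), holding(f), on(g,e)}
  through step 2 (unstack(f,d)): drop {holding(f)}, keep {clear(a), on(g,e)}, require {clear(f), handempty, on(f,d)}
    → {clear(a), clear(f), handempty, on(f,d), on(g,e)}
  through step 1 (putdown(d)): drop {handempty}, keep {clear(a), clear(f), on(f,d), on(g,e)}, require {holding(d)}
    → {clear(a), clear(f), holding(d), on(f,d), on(g,e)}

== RESULT ==
["clear(a)", "clear(f)", "holding(d)", "on(f,d)", "on(g,e)"]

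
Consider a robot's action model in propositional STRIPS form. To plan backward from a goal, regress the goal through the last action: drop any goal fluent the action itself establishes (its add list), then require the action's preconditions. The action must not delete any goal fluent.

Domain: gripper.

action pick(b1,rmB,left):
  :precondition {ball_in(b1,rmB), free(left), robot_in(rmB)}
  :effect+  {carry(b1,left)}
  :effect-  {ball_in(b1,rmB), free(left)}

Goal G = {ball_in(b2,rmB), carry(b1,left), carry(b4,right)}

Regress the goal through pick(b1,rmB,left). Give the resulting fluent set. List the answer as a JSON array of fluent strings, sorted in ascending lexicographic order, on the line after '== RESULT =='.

Compute (G \ add) ∪ pre:
  G ∩ del = {}  (empty — regression defined)
  G \ add = {ball_in(b2,rmB), carry(b1,left), carry(b4,right)} \ {carry(b1,left)} = {ball_in(b2,rmB), carry(b4,right)}
  ∪ pre   = {ball_in(b2,rmB), carry(b4,right)} ∪ {ball_in(b1,rmB), free(left), robot_in(rmB)}
          = {ball_in(b1,rmB), ball_in(b2,rmB), carry(b4,right), free(left), robot_in(rmB)}

== RESULT ==
["ball_in(b1,rmB)", "ball_in(b2,rmB)", "carry(b4,right)", "free(left)", "robot_in(rmB)"]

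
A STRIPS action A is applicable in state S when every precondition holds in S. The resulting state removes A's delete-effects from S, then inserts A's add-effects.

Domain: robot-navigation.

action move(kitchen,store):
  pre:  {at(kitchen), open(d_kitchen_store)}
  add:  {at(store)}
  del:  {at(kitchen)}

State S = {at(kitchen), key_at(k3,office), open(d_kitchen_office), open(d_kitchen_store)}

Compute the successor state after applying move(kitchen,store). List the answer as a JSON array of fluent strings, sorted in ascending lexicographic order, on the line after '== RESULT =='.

Compute (S \ del) ∪ add:
  pre ⊆ S: {at(kitchen), open(d_kitchen_store)} ⊆ S  — applicable
  S \ del = {key_at(k3,office), open(d_kitchen_office), open(d_kitchen_store)}
  ∪ add   = {at(store), key_at(k3,office), open(d_kitchen_office), open(d_kitchen_store)}

== RESULT ==
["at(store)", "key_at(k3,office)", "open(d_kitchen_office)", "open(d_kitchen_store)"]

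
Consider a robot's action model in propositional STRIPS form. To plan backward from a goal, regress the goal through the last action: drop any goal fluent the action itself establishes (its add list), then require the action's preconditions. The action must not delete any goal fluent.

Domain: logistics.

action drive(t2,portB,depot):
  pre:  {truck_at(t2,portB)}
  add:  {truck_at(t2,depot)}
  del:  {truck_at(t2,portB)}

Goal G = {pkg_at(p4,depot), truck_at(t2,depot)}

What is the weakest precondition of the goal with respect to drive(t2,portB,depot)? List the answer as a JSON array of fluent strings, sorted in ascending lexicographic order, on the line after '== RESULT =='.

Compute (G \ add) ∪ pre:
  G ∩ del = {}  (empty — regression defined)
  G \ add = {pkg_at(p4,depot), truck_at(t2,depot)} \ {truck_at(t2,depot)} = {pkg_at(p4,depot)}
  ∪ pre   = {pkg_at(p4,depot)} ∪ {truck_at(t2,portB)}
          = {pkg_at(p4,depot), truck_at(t2,portB)}

== RESULT ==
["pkg_at(p4,depot)", "truck_at(t2,portB)"]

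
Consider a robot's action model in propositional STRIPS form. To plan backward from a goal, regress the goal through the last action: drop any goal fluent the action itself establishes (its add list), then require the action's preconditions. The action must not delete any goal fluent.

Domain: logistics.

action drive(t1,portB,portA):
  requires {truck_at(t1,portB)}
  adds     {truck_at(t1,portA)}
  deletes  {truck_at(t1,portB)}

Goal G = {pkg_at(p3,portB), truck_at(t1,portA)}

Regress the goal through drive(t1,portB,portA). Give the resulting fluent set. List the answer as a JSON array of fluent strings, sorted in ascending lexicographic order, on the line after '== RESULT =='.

Compute (G \ add) ∪ pre:
  G ∩ del = {}  (empty — regression defined)
  G \ add = {pkg_at(p3,portB), truck_at(t1,portA)} \ {truck_at(t1,portA)} = {pkg_at(p3,portB)}
  ∪ pre   = {pkg_at(p3,portB)} ∪ {truck_at(t1,portB)}
          = {pkg_at(p3,portB), truck_at(t1,portB)}

== RESULT ==
["pkg_at(p3,portB)", "truck_at(t1,portB)"]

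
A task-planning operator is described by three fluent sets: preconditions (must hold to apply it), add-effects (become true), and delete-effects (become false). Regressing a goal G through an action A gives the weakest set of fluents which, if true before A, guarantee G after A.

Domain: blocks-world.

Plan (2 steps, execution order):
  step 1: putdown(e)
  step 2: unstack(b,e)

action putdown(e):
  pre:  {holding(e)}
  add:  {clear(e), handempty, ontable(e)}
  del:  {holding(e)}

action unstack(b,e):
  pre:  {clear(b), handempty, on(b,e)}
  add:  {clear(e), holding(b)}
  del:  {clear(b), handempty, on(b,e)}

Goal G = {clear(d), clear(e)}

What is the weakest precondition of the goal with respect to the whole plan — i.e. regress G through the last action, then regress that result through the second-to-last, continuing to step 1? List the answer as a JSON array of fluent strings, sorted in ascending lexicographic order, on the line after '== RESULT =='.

Work backward from the goal:
  through step 2 (unstack(b,e)): drop {clear(e)}, keep {clear(d)}, require {clear(b), handempty, on(b,e)}
    → {clear(b), clear(d), handempty, on(b,e)}
  through step 1 (putdown(e)): drop {handempty}, keep {clear(b), clear(d), on(b,e)}, require {holding(e)}
    → {clear(b), clear(d), holding(e), on(b,e)}

== RESULT ==
["clear(b)", "clear(d)", "holding(e)", "on(b,e)"]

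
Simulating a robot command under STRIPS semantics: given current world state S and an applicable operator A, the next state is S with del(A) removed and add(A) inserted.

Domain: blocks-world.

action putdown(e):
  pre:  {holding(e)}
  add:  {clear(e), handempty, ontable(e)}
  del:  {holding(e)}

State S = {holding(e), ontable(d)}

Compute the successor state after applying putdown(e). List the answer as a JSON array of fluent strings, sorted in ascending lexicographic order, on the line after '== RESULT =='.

Compute (S \ del) ∪ add:
  pre ⊆ S: {holding(e)} ⊆ S  — applicable
  S \ del = {ontable(d)}
  ∪ add   = {clear(e), handempty, ontable(d), ontable(e)}

== RESULT ==
["clear(e)", "handempty", "ontable(d)", "ontable(e)"]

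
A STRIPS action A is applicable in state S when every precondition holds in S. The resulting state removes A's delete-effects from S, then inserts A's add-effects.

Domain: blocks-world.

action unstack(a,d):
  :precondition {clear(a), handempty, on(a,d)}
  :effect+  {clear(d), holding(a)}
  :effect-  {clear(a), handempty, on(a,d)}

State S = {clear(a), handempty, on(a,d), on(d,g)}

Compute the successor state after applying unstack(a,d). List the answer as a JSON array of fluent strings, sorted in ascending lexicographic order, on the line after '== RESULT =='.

Progress:
  pre ⊆ S: {clear(a), handempty, on(a,d)} ⊆ S  — applicable
  S \ del = {on(d,g)}
  ∪ add   = {clear(d), holding(a), on(d,g)}

== RESULT ==
["clear(d)", "holding(a)", "on(d,g)"]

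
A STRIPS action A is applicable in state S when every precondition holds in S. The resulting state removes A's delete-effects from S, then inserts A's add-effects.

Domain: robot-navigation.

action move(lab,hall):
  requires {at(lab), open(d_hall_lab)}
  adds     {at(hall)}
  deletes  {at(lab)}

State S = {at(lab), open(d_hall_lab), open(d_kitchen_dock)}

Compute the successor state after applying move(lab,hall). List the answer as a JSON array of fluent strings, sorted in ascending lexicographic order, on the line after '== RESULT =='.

Progress:
  pre ⊆ S: {at(lab), open(d_hall_lab)} ⊆ S  — applicable
  S \ del = {open(d_hall_lab), open(d_kitchen_dock)}
  ∪ add   = {at(hall), open(d_hall_lab), open(d_kitchen_dock)}

== RESULT ==
["at(hall)", "open(d_hall_lab)", "open(d_kitchen_dock)"]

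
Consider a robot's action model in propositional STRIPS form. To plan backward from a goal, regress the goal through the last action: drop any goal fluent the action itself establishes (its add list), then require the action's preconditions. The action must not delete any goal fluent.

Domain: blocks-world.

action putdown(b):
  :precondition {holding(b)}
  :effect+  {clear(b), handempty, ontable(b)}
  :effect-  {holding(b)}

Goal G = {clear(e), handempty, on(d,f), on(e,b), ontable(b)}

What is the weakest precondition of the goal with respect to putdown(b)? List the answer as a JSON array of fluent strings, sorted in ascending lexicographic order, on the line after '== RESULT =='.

Compute (G \ add) ∪ pre:
  G ∩ del = {}  (empty — regression defined)
  G \ add = {clear(e), handempty, on(d,f), on(e,b), ontable(b)} \ {clear(b), handempty, ontable(b)} = {clear(e), on(d,f), on(e,b)}
  ∪ pre   = {clear(e), on(d,f), on(e,b)} ∪ {holding(b)}
          = {clear(e), holding(b), on(d,f), on(e,b)}

== RESULT ==
["clear(e)", "holding(b)", "on(d,f)", "on(e,b)"]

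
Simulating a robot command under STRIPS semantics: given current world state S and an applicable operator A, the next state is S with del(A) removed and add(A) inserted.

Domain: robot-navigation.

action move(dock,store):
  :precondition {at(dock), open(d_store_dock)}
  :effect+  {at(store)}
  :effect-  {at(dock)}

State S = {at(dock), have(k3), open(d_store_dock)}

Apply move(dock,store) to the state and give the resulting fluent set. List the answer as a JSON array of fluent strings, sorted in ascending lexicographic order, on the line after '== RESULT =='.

Compute (S \ del) ∪ add:
  pre ⊆ S: {at(dock), open(d_store_dock)} ⊆ S  — applicable
  S \ del = {have(k3), open(d_store_dock)}
  ∪ add   = {at(store), have(k3), open(d_store_dock)}

== RESULT ==
["at(store)", "have(k3)", "open(d_store_dock)"]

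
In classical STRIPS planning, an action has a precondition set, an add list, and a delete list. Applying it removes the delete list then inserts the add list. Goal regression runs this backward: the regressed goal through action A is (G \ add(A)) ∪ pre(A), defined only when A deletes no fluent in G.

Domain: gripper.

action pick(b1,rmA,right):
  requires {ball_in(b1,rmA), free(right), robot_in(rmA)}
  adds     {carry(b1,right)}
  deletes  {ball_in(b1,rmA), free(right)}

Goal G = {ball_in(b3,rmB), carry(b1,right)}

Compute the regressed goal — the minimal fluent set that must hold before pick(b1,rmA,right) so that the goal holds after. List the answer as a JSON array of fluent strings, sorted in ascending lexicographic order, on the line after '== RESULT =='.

Regress:
  G ∩ del = {}  (empty — regression defined)
  G \ add = {ball_in(b3,rmB), carry(b1,right)} \ {carry(b1,right)} = {ball_in(b3,rmB)}
  ∪ pre   = {ball_in(b3,rmB)} ∪ {ball_in(b1,rmA), free(right), robot_in(rmA)}
          = {ball_in(b1,rmA), ball_in(b3,rmB), free(right), robot_in(rmA)}

== RESULT ==
["ball_in(b1,rmA)", "ball_in(b3,rmB)", "free(right)", "robot_in(rmA)"]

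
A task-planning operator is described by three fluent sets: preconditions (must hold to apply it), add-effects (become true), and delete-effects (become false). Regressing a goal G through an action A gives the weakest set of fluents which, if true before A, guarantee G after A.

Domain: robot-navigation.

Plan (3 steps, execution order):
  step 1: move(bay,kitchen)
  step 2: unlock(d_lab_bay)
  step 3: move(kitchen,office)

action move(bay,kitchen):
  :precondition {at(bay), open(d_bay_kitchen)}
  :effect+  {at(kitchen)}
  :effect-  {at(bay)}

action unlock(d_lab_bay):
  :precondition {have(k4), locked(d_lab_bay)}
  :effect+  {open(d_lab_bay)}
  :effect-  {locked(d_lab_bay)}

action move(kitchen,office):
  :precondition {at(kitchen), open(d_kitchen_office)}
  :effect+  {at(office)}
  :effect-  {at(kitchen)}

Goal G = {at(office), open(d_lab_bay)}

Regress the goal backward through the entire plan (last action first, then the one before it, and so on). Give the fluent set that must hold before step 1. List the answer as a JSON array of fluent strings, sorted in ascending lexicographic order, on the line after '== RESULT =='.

Regress step by step:
  through step 3 (move(kitchen,office)): drop {at(office)}, keep {open(d_lab_bay)}, require {at(kitchen), open(d_kitchen_office)}
    → {at(kitchen), open(d_kitchen_office), open(d_lab_bay)}
  through step 2 (unlock(d_lab_bay)): drop {open(d_lab_bay)}, keep {at(kitchen), open(d_kitchen_office)}, require {have(k4), locked(d_lab_bay)}
    → {at(kitchen), have(k4), locked(d_lab_bay), open(d_kitchen_office)}
  through step 1 (move(bay,kitchen)): drop {at(kitchen)}, keep {have(k4), locked(d_lab_bay), open(d_kitchen_office)}, require {at(bay), open(d_bay_kitchen)}
    → {at(bay), have(k4), locked(d_lab_bay), open(d_bay_kitchen), open(d_kitchen_office)}

== RESULT ==
["at(bay)", "have(k4)", "locked(d_lab_bay)", "open(d_bay_kitchen)", "open(d_kitchen_office)"]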